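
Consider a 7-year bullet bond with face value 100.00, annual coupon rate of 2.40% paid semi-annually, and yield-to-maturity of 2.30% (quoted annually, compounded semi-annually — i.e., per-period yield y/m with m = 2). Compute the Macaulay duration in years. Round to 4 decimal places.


Answer: Macaulay duration = 6.4873 years

Derivation:
Coupon per period c = face * coupon_rate / m = 1.200000
Periods per year m = 2; per-period yield y/m = 0.011500
Number of cashflows N = 14
Cashflows (t years, CF_t, discount factor 1/(1+y/m)^(m*t), PV):
  t = 0.5000: CF_t = 1.200000, DF = 0.988631, PV = 1.186357
  t = 1.0000: CF_t = 1.200000, DF = 0.977391, PV = 1.172869
  t = 1.5000: CF_t = 1.200000, DF = 0.966279, PV = 1.159534
  t = 2.0000: CF_t = 1.200000, DF = 0.955293, PV = 1.146351
  t = 2.5000: CF_t = 1.200000, DF = 0.944432, PV = 1.133318
  t = 3.0000: CF_t = 1.200000, DF = 0.933694, PV = 1.120433
  t = 3.5000: CF_t = 1.200000, DF = 0.923079, PV = 1.107695
  t = 4.0000: CF_t = 1.200000, DF = 0.912584, PV = 1.095101
  t = 4.5000: CF_t = 1.200000, DF = 0.902209, PV = 1.082650
  t = 5.0000: CF_t = 1.200000, DF = 0.891951, PV = 1.070342
  t = 5.5000: CF_t = 1.200000, DF = 0.881810, PV = 1.058173
  t = 6.0000: CF_t = 1.200000, DF = 0.871785, PV = 1.046142
  t = 6.5000: CF_t = 1.200000, DF = 0.861873, PV = 1.034248
  t = 7.0000: CF_t = 101.200000, DF = 0.852075, PV = 86.229942
Price P = sum_t PV_t = 100.643154
Macaulay numerator sum_t t * PV_t:
  t * PV_t at t = 0.5000: 0.593178
  t * PV_t at t = 1.0000: 1.172869
  t * PV_t at t = 1.5000: 1.739301
  t * PV_t at t = 2.0000: 2.292702
  t * PV_t at t = 2.5000: 2.833295
  t * PV_t at t = 3.0000: 3.361299
  t * PV_t at t = 3.5000: 3.876931
  t * PV_t at t = 4.0000: 4.380404
  t * PV_t at t = 4.5000: 4.871927
  t * PV_t at t = 5.0000: 5.351708
  t * PV_t at t = 5.5000: 5.819949
  t * PV_t at t = 6.0000: 6.276851
  t * PV_t at t = 6.5000: 6.722612
  t * PV_t at t = 7.0000: 603.609593
Macaulay duration D = (sum_t t * PV_t) / P = 652.902621 / 100.643154 = 6.487303


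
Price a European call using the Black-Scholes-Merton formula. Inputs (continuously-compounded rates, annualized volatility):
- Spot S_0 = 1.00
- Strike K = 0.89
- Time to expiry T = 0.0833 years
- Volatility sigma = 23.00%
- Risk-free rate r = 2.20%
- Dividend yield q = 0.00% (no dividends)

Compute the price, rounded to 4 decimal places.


Answer: Price = 0.1126

Derivation:
d1 = (ln(S/K) + (r - q + 0.5*sigma^2) * T) / (sigma * sqrt(T)) = 1.81630111
d2 = d1 - sigma * sqrt(T) = 1.74991911
exp(-rT) = 0.99816908; exp(-qT) = 1.00000000
C = S_0 * exp(-qT) * N(d1) - K * exp(-rT) * N(d2)
N(d1) = 0.96533790; N(d2) = 0.95993386
C = 1.0000 * 1.00000000 * 0.96533790 - 0.8900 * 0.99816908 * 0.95993386 = 0.1126


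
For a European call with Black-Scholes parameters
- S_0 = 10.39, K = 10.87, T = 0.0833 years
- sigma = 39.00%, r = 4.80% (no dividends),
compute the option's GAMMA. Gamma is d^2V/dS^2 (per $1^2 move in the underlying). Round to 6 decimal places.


d1 = -0.3094286475; d2 = -0.4219894311
phi(d1) = 0.3802936441; exp(-qT) = 1.0000000000; exp(-rT) = 0.9960095830
Gamma = exp(-qT) * phi(d1) / (S * sigma * sqrt(T)) = 1.0000000000 * 0.3802936441 / (10.3900 * 0.3900 * 0.2886173938) = 0.325174

Answer: Gamma = 0.325174


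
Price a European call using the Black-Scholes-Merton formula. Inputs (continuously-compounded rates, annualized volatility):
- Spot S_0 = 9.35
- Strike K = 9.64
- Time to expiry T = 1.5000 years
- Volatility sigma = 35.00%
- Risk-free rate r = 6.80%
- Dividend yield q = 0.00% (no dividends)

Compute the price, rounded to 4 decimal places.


Answer: Price = 1.8754

Derivation:
d1 = (ln(S/K) + (r - q + 0.5*sigma^2) * T) / (sigma * sqrt(T)) = 0.38102451
d2 = d1 - sigma * sqrt(T) = -0.04763620
exp(-rT) = 0.90302955; exp(-qT) = 1.00000000
C = S_0 * exp(-qT) * N(d1) - K * exp(-rT) * N(d2)
N(d1) = 0.64840747; N(d2) = 0.48100309
C = 9.3500 * 1.00000000 * 0.64840747 - 9.6400 * 0.90302955 * 0.48100309 = 1.8754


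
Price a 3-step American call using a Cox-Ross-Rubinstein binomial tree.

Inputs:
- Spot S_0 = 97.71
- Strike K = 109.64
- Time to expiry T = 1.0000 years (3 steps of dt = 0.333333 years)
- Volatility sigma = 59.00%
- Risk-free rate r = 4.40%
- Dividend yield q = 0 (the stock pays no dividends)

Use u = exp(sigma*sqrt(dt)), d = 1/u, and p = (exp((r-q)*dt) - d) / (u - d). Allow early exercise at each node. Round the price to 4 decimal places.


Answer: Price = V(0,0) = 21.4748

Derivation:
dt = T/N = 0.333333
u = exp(sigma*sqrt(dt)) = 1.405842; d = 1/u = 0.711317
p = (exp((r-q)*dt) - d) / (u - d) = 0.436928
Discount per step: exp(-r*dt) = 0.985440
Stock lattice S(k, i) with i counting down-moves:
  k=0: S(0,0) = 97.7100
  k=1: S(1,0) = 137.3649; S(1,1) = 69.5028
  k=2: S(2,0) = 193.1133; S(2,1) = 97.7100; S(2,2) = 49.4386
  k=3: S(3,0) = 271.4869; S(3,1) = 137.3649; S(3,2) = 69.5028; S(3,3) = 35.1665
Terminal payoffs V(N, i) = max(S_T - K, 0):
  V(3,0) = 161.846899; V(3,1) = 27.724856; V(3,2) = 0.000000; V(3,3) = 0.000000
Backward induction: V(k, i) = exp(-r*dt) * [p * V(k+1, i) + (1-p) * V(k+1, i+1)]; then take max(V_cont, immediate exercise) for American.
  V(2,0) = exp(-r*dt) * [p*161.846899 + (1-p)*27.724856] = 85.069650; exercise = 83.473331; V(2,0) = max -> 85.069650
  V(2,1) = exp(-r*dt) * [p*27.724856 + (1-p)*0.000000] = 11.937394; exercise = 0.000000; V(2,1) = max -> 11.937394
  V(2,2) = exp(-r*dt) * [p*0.000000 + (1-p)*0.000000] = 0.000000; exercise = 0.000000; V(2,2) = max -> 0.000000
  V(1,0) = exp(-r*dt) * [p*85.069650 + (1-p)*11.937394] = 43.251889; exercise = 27.724856; V(1,0) = max -> 43.251889
  V(1,1) = exp(-r*dt) * [p*11.937394 + (1-p)*0.000000] = 5.139842; exercise = 0.000000; V(1,1) = max -> 5.139842
  V(0,0) = exp(-r*dt) * [p*43.251889 + (1-p)*5.139842] = 21.474778; exercise = 0.000000; V(0,0) = max -> 21.474778


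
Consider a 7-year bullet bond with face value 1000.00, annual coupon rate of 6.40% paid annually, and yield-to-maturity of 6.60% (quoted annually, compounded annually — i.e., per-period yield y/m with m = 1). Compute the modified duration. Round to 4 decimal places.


Answer: Modified duration = 5.4868

Derivation:
Coupon per period c = face * coupon_rate / m = 64.000000
Periods per year m = 1; per-period yield y/m = 0.066000
Number of cashflows N = 7
Cashflows (t years, CF_t, discount factor 1/(1+y/m)^(m*t), PV):
  t = 1.0000: CF_t = 64.000000, DF = 0.938086, PV = 60.037523
  t = 2.0000: CF_t = 64.000000, DF = 0.880006, PV = 56.320378
  t = 3.0000: CF_t = 64.000000, DF = 0.825521, PV = 52.833376
  t = 4.0000: CF_t = 64.000000, DF = 0.774410, PV = 49.562266
  t = 5.0000: CF_t = 64.000000, DF = 0.726464, PV = 46.493683
  t = 6.0000: CF_t = 64.000000, DF = 0.681486, PV = 43.615087
  t = 7.0000: CF_t = 1064.000000, DF = 0.639292, PV = 680.207154
Price P = sum_t PV_t = 989.069468
First compute Macaulay numerator sum_t t * PV_t:
  t * PV_t at t = 1.0000: 60.037523
  t * PV_t at t = 2.0000: 112.640757
  t * PV_t at t = 3.0000: 158.500127
  t * PV_t at t = 4.0000: 198.249064
  t * PV_t at t = 5.0000: 232.468415
  t * PV_t at t = 6.0000: 261.690524
  t * PV_t at t = 7.0000: 4761.450076
Macaulay duration D = 5785.036487 / 989.069468 = 5.848969
Modified duration = D / (1 + y/m) = 5.848969 / (1 + 0.066000) = 5.486838


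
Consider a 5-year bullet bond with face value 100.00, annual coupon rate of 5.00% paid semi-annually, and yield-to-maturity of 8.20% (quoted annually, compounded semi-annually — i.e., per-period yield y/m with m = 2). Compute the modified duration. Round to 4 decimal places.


Answer: Modified duration = 4.2655

Derivation:
Coupon per period c = face * coupon_rate / m = 2.500000
Periods per year m = 2; per-period yield y/m = 0.041000
Number of cashflows N = 10
Cashflows (t years, CF_t, discount factor 1/(1+y/m)^(m*t), PV):
  t = 0.5000: CF_t = 2.500000, DF = 0.960615, PV = 2.401537
  t = 1.0000: CF_t = 2.500000, DF = 0.922781, PV = 2.306952
  t = 1.5000: CF_t = 2.500000, DF = 0.886437, PV = 2.216092
  t = 2.0000: CF_t = 2.500000, DF = 0.851524, PV = 2.128811
  t = 2.5000: CF_t = 2.500000, DF = 0.817987, PV = 2.044967
  t = 3.0000: CF_t = 2.500000, DF = 0.785770, PV = 1.964426
  t = 3.5000: CF_t = 2.500000, DF = 0.754823, PV = 1.887056
  t = 4.0000: CF_t = 2.500000, DF = 0.725094, PV = 1.812734
  t = 4.5000: CF_t = 2.500000, DF = 0.696536, PV = 1.741339
  t = 5.0000: CF_t = 102.500000, DF = 0.669103, PV = 68.583015
Price P = sum_t PV_t = 87.086930
First compute Macaulay numerator sum_t t * PV_t:
  t * PV_t at t = 0.5000: 1.200768
  t * PV_t at t = 1.0000: 2.306952
  t * PV_t at t = 1.5000: 3.324138
  t * PV_t at t = 2.0000: 4.257622
  t * PV_t at t = 2.5000: 5.112418
  t * PV_t at t = 3.0000: 5.893277
  t * PV_t at t = 3.5000: 6.604698
  t * PV_t at t = 4.0000: 7.250938
  t * PV_t at t = 4.5000: 7.836028
  t * PV_t at t = 5.0000: 342.915073
Macaulay duration D = 386.701912 / 87.086930 = 4.440413
Modified duration = D / (1 + y/m) = 4.440413 / (1 + 0.041000) = 4.265526


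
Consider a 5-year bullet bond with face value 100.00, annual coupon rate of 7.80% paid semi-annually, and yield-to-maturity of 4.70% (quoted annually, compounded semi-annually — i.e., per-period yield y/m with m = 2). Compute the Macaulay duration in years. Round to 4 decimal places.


Coupon per period c = face * coupon_rate / m = 3.900000
Periods per year m = 2; per-period yield y/m = 0.023500
Number of cashflows N = 10
Cashflows (t years, CF_t, discount factor 1/(1+y/m)^(m*t), PV):
  t = 0.5000: CF_t = 3.900000, DF = 0.977040, PV = 3.810454
  t = 1.0000: CF_t = 3.900000, DF = 0.954606, PV = 3.722965
  t = 1.5000: CF_t = 3.900000, DF = 0.932688, PV = 3.637484
  t = 2.0000: CF_t = 3.900000, DF = 0.911273, PV = 3.553966
  t = 2.5000: CF_t = 3.900000, DF = 0.890350, PV = 3.472365
  t = 3.0000: CF_t = 3.900000, DF = 0.869907, PV = 3.392638
  t = 3.5000: CF_t = 3.900000, DF = 0.849934, PV = 3.314742
  t = 4.0000: CF_t = 3.900000, DF = 0.830419, PV = 3.238634
  t = 4.5000: CF_t = 3.900000, DF = 0.811352, PV = 3.164273
  t = 5.0000: CF_t = 103.900000, DF = 0.792723, PV = 82.363933
Price P = sum_t PV_t = 113.671453
Macaulay numerator sum_t t * PV_t:
  t * PV_t at t = 0.5000: 1.905227
  t * PV_t at t = 1.0000: 3.722965
  t * PV_t at t = 1.5000: 5.456226
  t * PV_t at t = 2.0000: 7.107931
  t * PV_t at t = 2.5000: 8.680913
  t * PV_t at t = 3.0000: 10.177914
  t * PV_t at t = 3.5000: 11.601596
  t * PV_t at t = 4.0000: 12.954535
  t * PV_t at t = 4.5000: 14.239230
  t * PV_t at t = 5.0000: 411.819666
Macaulay duration D = (sum_t t * PV_t) / P = 487.666201 / 113.671453 = 4.290138

Answer: Macaulay duration = 4.2901 years


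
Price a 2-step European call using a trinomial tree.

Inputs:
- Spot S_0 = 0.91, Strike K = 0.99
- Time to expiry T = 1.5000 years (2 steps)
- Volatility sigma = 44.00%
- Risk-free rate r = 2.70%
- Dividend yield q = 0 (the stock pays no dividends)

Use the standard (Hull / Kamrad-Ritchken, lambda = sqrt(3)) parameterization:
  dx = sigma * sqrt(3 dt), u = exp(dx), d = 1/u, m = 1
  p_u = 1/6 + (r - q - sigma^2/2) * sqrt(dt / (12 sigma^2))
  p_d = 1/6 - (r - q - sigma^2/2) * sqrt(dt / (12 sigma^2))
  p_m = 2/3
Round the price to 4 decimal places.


Answer: Price = V(0,0) = 0.1628

Derivation:
dt = T/N = 0.750000; dx = sigma*sqrt(3*dt) = 0.660000
u = exp(dx) = 1.934792; d = 1/u = 0.516851
p_u = 0.127008, p_m = 0.666667, p_d = 0.206326
Discount per step: exp(-r*dt) = 0.979954
Stock lattice S(k, j) with j the centered position index:
  k=0: S(0,+0) = 0.9100
  k=1: S(1,-1) = 0.4703; S(1,+0) = 0.9100; S(1,+1) = 1.7607
  k=2: S(2,-2) = 0.2431; S(2,-1) = 0.4703; S(2,+0) = 0.9100; S(2,+1) = 1.7607; S(2,+2) = 3.4065
Terminal payoffs V(N, j) = max(S_T - K, 0):
  V(2,-2) = 0.000000; V(2,-1) = 0.000000; V(2,+0) = 0.000000; V(2,+1) = 0.770661; V(2,+2) = 2.416513
Backward induction: V(k, j) = exp(-r*dt) * [p_u * V(k+1, j+1) + p_m * V(k+1, j) + p_d * V(k+1, j-1)]
  V(1,-1) = exp(-r*dt) * [p_u*0.000000 + p_m*0.000000 + p_d*0.000000] = 0.000000
  V(1,+0) = exp(-r*dt) * [p_u*0.770661 + p_m*0.000000 + p_d*0.000000] = 0.095918
  V(1,+1) = exp(-r*dt) * [p_u*2.416513 + p_m*0.770661 + p_d*0.000000] = 0.804238
  V(0,+0) = exp(-r*dt) * [p_u*0.804238 + p_m*0.095918 + p_d*0.000000] = 0.162760


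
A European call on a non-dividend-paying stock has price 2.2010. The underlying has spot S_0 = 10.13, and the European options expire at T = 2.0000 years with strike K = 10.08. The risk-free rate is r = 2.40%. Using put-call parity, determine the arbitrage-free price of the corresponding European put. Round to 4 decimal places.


Put-call parity: C - P = S_0 * exp(-qT) - K * exp(-rT).
S_0 * exp(-qT) = 10.1300 * 1.00000000 = 10.13000000
K * exp(-rT) = 10.0800 * 0.95313379 = 9.60758857
P = C - S*exp(-qT) + K*exp(-rT)
P = 2.2010 - 10.13000000 + 9.60758857 = 1.6786

Answer: Put price = 1.6786


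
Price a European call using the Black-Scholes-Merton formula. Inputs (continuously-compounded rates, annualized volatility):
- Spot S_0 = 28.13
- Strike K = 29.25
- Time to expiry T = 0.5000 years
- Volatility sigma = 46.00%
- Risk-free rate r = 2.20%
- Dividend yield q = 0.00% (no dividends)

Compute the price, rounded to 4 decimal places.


Answer: Price = 3.2995

Derivation:
d1 = (ln(S/K) + (r - q + 0.5*sigma^2) * T) / (sigma * sqrt(T)) = 0.07641995
d2 = d1 - sigma * sqrt(T) = -0.24884917
exp(-rT) = 0.98906028; exp(-qT) = 1.00000000
C = S_0 * exp(-qT) * N(d1) - K * exp(-rT) * N(d2)
N(d1) = 0.53045750; N(d2) = 0.40173873
C = 28.1300 * 1.00000000 * 0.53045750 - 29.2500 * 0.98906028 * 0.40173873 = 3.2995


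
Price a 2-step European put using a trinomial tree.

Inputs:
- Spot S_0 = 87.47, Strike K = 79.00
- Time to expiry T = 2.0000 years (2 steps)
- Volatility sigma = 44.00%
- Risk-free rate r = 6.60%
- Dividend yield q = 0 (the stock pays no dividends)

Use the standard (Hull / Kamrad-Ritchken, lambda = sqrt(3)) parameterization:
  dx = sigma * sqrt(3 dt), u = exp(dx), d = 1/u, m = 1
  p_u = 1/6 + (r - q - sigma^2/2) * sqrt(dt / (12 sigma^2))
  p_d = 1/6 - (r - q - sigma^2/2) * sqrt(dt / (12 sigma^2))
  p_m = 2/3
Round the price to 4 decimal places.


Answer: Price = V(0,0) = 10.1712

Derivation:
dt = T/N = 1.000000; dx = sigma*sqrt(3*dt) = 0.762102
u = exp(dx) = 2.142776; d = 1/u = 0.466684
p_u = 0.146459, p_m = 0.666667, p_d = 0.186874
Discount per step: exp(-r*dt) = 0.936131
Stock lattice S(k, j) with j the centered position index:
  k=0: S(0,+0) = 87.4700
  k=1: S(1,-1) = 40.8209; S(1,+0) = 87.4700; S(1,+1) = 187.4286
  k=2: S(2,-2) = 19.0505; S(2,-1) = 40.8209; S(2,+0) = 87.4700; S(2,+1) = 187.4286; S(2,+2) = 401.6177
Terminal payoffs V(N, j) = max(K - S_T, 0):
  V(2,-2) = 59.949542; V(2,-1) = 38.179128; V(2,+0) = 0.000000; V(2,+1) = 0.000000; V(2,+2) = 0.000000
Backward induction: V(k, j) = exp(-r*dt) * [p_u * V(k+1, j+1) + p_m * V(k+1, j) + p_d * V(k+1, j-1)]
  V(1,-1) = exp(-r*dt) * [p_u*0.000000 + p_m*38.179128 + p_d*59.949542] = 34.314587
  V(1,+0) = exp(-r*dt) * [p_u*0.000000 + p_m*0.000000 + p_d*38.179128] = 6.678997
  V(1,+1) = exp(-r*dt) * [p_u*0.000000 + p_m*0.000000 + p_d*0.000000] = 0.000000
  V(0,+0) = exp(-r*dt) * [p_u*0.000000 + p_m*6.678997 + p_d*34.314587] = 10.171218


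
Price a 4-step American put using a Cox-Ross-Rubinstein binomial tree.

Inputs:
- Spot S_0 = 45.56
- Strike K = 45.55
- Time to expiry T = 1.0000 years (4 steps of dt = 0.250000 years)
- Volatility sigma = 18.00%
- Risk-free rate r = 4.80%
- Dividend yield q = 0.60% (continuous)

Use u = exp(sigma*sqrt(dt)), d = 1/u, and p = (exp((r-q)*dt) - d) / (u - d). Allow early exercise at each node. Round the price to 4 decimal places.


Answer: Price = V(0,0) = 2.4455

Derivation:
dt = T/N = 0.250000
u = exp(sigma*sqrt(dt)) = 1.094174; d = 1/u = 0.913931
p = (exp((r-q)*dt) - d) / (u - d) = 0.536077
Discount per step: exp(-r*dt) = 0.988072
Stock lattice S(k, i) with i counting down-moves:
  k=0: S(0,0) = 45.5600
  k=1: S(1,0) = 49.8506; S(1,1) = 41.6387
  k=2: S(2,0) = 54.5452; S(2,1) = 45.5600; S(2,2) = 38.0549
  k=3: S(3,0) = 59.6820; S(3,1) = 49.8506; S(3,2) = 41.6387; S(3,3) = 34.7796
  k=4: S(4,0) = 65.3025; S(4,1) = 54.5452; S(4,2) = 45.5600; S(4,3) = 38.0549; S(4,4) = 31.7861
Terminal payoffs V(N, i) = max(K - S_T, 0):
  V(4,0) = 0.000000; V(4,1) = 0.000000; V(4,2) = 0.000000; V(4,3) = 7.495089; V(4,4) = 13.763867
Backward induction: V(k, i) = exp(-r*dt) * [p * V(k+1, i) + (1-p) * V(k+1, i+1)]; then take max(V_cont, immediate exercise) for American.
  V(3,0) = exp(-r*dt) * [p*0.000000 + (1-p)*0.000000] = 0.000000; exercise = 0.000000; V(3,0) = max -> 0.000000
  V(3,1) = exp(-r*dt) * [p*0.000000 + (1-p)*0.000000] = 0.000000; exercise = 0.000000; V(3,1) = max -> 0.000000
  V(3,2) = exp(-r*dt) * [p*0.000000 + (1-p)*7.495089] = 3.435670; exercise = 3.911295; V(3,2) = max -> 3.911295
  V(3,3) = exp(-r*dt) * [p*7.495089 + (1-p)*13.763867] = 10.279227; exercise = 10.770430; V(3,3) = max -> 10.770430
  V(2,0) = exp(-r*dt) * [p*0.000000 + (1-p)*0.000000] = 0.000000; exercise = 0.000000; V(2,0) = max -> 0.000000
  V(2,1) = exp(-r*dt) * [p*0.000000 + (1-p)*3.911295] = 1.792896; exercise = 0.000000; V(2,1) = max -> 1.792896
  V(2,2) = exp(-r*dt) * [p*3.911295 + (1-p)*10.770430] = 7.008795; exercise = 7.495089; V(2,2) = max -> 7.495089
  V(1,0) = exp(-r*dt) * [p*0.000000 + (1-p)*1.792896] = 0.821845; exercise = 0.000000; V(1,0) = max -> 0.821845
  V(1,1) = exp(-r*dt) * [p*1.792896 + (1-p)*7.495089] = 4.385335; exercise = 3.911295; V(1,1) = max -> 4.385335
  V(0,0) = exp(-r*dt) * [p*0.821845 + (1-p)*4.385335] = 2.445508; exercise = 0.000000; V(0,0) = max -> 2.445508


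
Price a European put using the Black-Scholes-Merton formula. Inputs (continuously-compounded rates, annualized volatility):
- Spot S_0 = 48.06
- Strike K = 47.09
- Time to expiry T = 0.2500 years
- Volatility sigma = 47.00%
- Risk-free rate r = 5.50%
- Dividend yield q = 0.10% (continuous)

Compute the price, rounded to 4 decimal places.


d1 = (ln(S/K) + (r - q + 0.5*sigma^2) * T) / (sigma * sqrt(T)) = 0.26171092
d2 = d1 - sigma * sqrt(T) = 0.02671092
exp(-rT) = 0.98634410; exp(-qT) = 0.99975003
P = K * exp(-rT) * N(-d2) - S_0 * exp(-qT) * N(-d1)
N(-d1) = 0.39677216; N(-d2) = 0.48934515
P = 47.0900 * 0.98634410 * 0.48934515 - 48.0600 * 0.99975003 * 0.39677216 = 3.6645

Answer: Price = 3.6645


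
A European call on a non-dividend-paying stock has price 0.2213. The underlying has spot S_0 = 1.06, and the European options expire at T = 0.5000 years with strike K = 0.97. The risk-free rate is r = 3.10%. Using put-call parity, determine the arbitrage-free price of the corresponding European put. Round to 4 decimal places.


Answer: Put price = 0.1164

Derivation:
Put-call parity: C - P = S_0 * exp(-qT) - K * exp(-rT).
S_0 * exp(-qT) = 1.0600 * 1.00000000 = 1.06000000
K * exp(-rT) = 0.9700 * 0.98461951 = 0.95508092
P = C - S*exp(-qT) + K*exp(-rT)
P = 0.2213 - 1.06000000 + 0.95508092 = 0.1164


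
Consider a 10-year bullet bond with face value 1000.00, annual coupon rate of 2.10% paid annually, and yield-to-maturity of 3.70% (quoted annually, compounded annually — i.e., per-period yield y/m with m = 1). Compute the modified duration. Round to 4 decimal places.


Coupon per period c = face * coupon_rate / m = 21.000000
Periods per year m = 1; per-period yield y/m = 0.037000
Number of cashflows N = 10
Cashflows (t years, CF_t, discount factor 1/(1+y/m)^(m*t), PV):
  t = 1.0000: CF_t = 21.000000, DF = 0.964320, PV = 20.250723
  t = 2.0000: CF_t = 21.000000, DF = 0.929913, PV = 19.528181
  t = 3.0000: CF_t = 21.000000, DF = 0.896734, PV = 18.831418
  t = 4.0000: CF_t = 21.000000, DF = 0.864739, PV = 18.159516
  t = 5.0000: CF_t = 21.000000, DF = 0.833885, PV = 17.511587
  t = 6.0000: CF_t = 21.000000, DF = 0.804132, PV = 16.886777
  t = 7.0000: CF_t = 21.000000, DF = 0.775441, PV = 16.284259
  t = 8.0000: CF_t = 21.000000, DF = 0.747773, PV = 15.703239
  t = 9.0000: CF_t = 21.000000, DF = 0.721093, PV = 15.142950
  t = 10.0000: CF_t = 1021.000000, DF = 0.695364, PV = 709.967025
Price P = sum_t PV_t = 868.265675
First compute Macaulay numerator sum_t t * PV_t:
  t * PV_t at t = 1.0000: 20.250723
  t * PV_t at t = 2.0000: 39.056361
  t * PV_t at t = 3.0000: 56.494254
  t * PV_t at t = 4.0000: 72.638064
  t * PV_t at t = 5.0000: 87.557936
  t * PV_t at t = 6.0000: 101.320659
  t * PV_t at t = 7.0000: 113.989813
  t * PV_t at t = 8.0000: 125.625913
  t * PV_t at t = 9.0000: 136.286550
  t * PV_t at t = 10.0000: 7099.670253
Macaulay duration D = 7852.890526 / 868.265675 = 9.044341
Modified duration = D / (1 + y/m) = 9.044341 / (1 + 0.037000) = 8.721640

Answer: Modified duration = 8.7216


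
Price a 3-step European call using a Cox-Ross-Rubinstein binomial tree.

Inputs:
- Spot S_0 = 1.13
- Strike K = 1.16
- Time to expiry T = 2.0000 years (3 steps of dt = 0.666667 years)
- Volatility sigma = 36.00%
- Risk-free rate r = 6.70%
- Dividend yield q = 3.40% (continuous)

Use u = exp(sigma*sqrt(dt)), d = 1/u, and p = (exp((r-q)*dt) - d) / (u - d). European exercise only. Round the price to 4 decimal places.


Answer: Price = V(0,0) = 0.2453

Derivation:
dt = T/N = 0.666667
u = exp(sigma*sqrt(dt)) = 1.341702; d = 1/u = 0.745322
p = (exp((r-q)*dt) - d) / (u - d) = 0.464338
Discount per step: exp(-r*dt) = 0.956316
Stock lattice S(k, i) with i counting down-moves:
  k=0: S(0,0) = 1.1300
  k=1: S(1,0) = 1.5161; S(1,1) = 0.8422
  k=2: S(2,0) = 2.0342; S(2,1) = 1.1300; S(2,2) = 0.6277
  k=3: S(3,0) = 2.7293; S(3,1) = 1.5161; S(3,2) = 0.8422; S(3,3) = 0.4679
Terminal payoffs V(N, i) = max(S_T - K, 0):
  V(3,0) = 1.569269; V(3,1) = 0.356123; V(3,2) = 0.000000; V(3,3) = 0.000000
Backward induction: V(k, i) = exp(-r*dt) * [p * V(k+1, i) + (1-p) * V(k+1, i+1)].
  V(2,0) = exp(-r*dt) * [p*1.569269 + (1-p)*0.356123] = 0.879268
  V(2,1) = exp(-r*dt) * [p*0.356123 + (1-p)*0.000000] = 0.158138
  V(2,2) = exp(-r*dt) * [p*0.000000 + (1-p)*0.000000] = 0.000000
  V(1,0) = exp(-r*dt) * [p*0.879268 + (1-p)*0.158138] = 0.471451
  V(1,1) = exp(-r*dt) * [p*0.158138 + (1-p)*0.000000] = 0.070222
  V(0,0) = exp(-r*dt) * [p*0.471451 + (1-p)*0.070222] = 0.245321


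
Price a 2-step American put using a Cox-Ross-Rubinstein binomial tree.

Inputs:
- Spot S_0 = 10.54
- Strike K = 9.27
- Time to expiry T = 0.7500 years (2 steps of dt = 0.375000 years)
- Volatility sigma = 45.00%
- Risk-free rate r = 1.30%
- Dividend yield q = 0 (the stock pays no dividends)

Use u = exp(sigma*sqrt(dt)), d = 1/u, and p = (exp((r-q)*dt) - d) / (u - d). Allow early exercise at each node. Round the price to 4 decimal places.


dt = T/N = 0.375000
u = exp(sigma*sqrt(dt)) = 1.317278; d = 1/u = 0.759141
p = (exp((r-q)*dt) - d) / (u - d) = 0.440297
Discount per step: exp(-r*dt) = 0.995137
Stock lattice S(k, i) with i counting down-moves:
  k=0: S(0,0) = 10.5400
  k=1: S(1,0) = 13.8841; S(1,1) = 8.0013
  k=2: S(2,0) = 18.2892; S(2,1) = 10.5400; S(2,2) = 6.0742
Terminal payoffs V(N, i) = max(K - S_T, 0):
  V(2,0) = 0.000000; V(2,1) = 0.000000; V(2,2) = 3.195848
Backward induction: V(k, i) = exp(-r*dt) * [p * V(k+1, i) + (1-p) * V(k+1, i+1)]; then take max(V_cont, immediate exercise) for American.
  V(1,0) = exp(-r*dt) * [p*0.000000 + (1-p)*0.000000] = 0.000000; exercise = 0.000000; V(1,0) = max -> 0.000000
  V(1,1) = exp(-r*dt) * [p*0.000000 + (1-p)*3.195848] = 1.780029; exercise = 1.268653; V(1,1) = max -> 1.780029
  V(0,0) = exp(-r*dt) * [p*0.000000 + (1-p)*1.780029] = 0.991443; exercise = 0.000000; V(0,0) = max -> 0.991443

Answer: Price = V(0,0) = 0.9914


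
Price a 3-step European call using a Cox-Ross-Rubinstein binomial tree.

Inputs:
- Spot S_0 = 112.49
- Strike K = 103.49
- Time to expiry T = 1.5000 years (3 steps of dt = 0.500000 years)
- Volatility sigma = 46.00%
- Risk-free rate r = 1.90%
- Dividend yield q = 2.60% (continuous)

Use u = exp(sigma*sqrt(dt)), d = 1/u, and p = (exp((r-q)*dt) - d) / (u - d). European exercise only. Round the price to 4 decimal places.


dt = T/N = 0.500000
u = exp(sigma*sqrt(dt)) = 1.384403; d = 1/u = 0.722333
p = (exp((r-q)*dt) - d) / (u - d) = 0.414115
Discount per step: exp(-r*dt) = 0.990545
Stock lattice S(k, i) with i counting down-moves:
  k=0: S(0,0) = 112.4900
  k=1: S(1,0) = 155.7315; S(1,1) = 81.2552
  k=2: S(2,0) = 215.5952; S(2,1) = 112.4900; S(2,2) = 58.6933
  k=3: S(3,0) = 298.4707; S(3,1) = 155.7315; S(3,2) = 81.2552; S(3,3) = 42.3961
Terminal payoffs V(N, i) = max(S_T - K, 0):
  V(3,0) = 194.980675; V(3,1) = 52.241512; V(3,2) = 0.000000; V(3,3) = 0.000000
Backward induction: V(k, i) = exp(-r*dt) * [p * V(k+1, i) + (1-p) * V(k+1, i+1)].
  V(2,0) = exp(-r*dt) * [p*194.980675 + (1-p)*52.241512] = 110.299100
  V(2,1) = exp(-r*dt) * [p*52.241512 + (1-p)*0.000000] = 21.429442
  V(2,2) = exp(-r*dt) * [p*0.000000 + (1-p)*0.000000] = 0.000000
  V(1,0) = exp(-r*dt) * [p*110.299100 + (1-p)*21.429442] = 57.681114
  V(1,1) = exp(-r*dt) * [p*21.429442 + (1-p)*0.000000] = 8.790346
  V(0,0) = exp(-r*dt) * [p*57.681114 + (1-p)*8.790346] = 28.762201

Answer: Price = V(0,0) = 28.7622


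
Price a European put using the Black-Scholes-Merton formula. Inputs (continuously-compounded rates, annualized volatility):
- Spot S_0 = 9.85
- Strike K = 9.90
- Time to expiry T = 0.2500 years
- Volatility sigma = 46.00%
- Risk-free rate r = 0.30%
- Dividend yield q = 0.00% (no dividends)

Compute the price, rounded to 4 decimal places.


Answer: Price = 0.9252

Derivation:
d1 = (ln(S/K) + (r - q + 0.5*sigma^2) * T) / (sigma * sqrt(T)) = 0.09624651
d2 = d1 - sigma * sqrt(T) = -0.13375349
exp(-rT) = 0.99925028; exp(-qT) = 1.00000000
P = K * exp(-rT) * N(-d2) - S_0 * exp(-qT) * N(-d1)
N(-d1) = 0.46166240; N(-d2) = 0.55320125
P = 9.9000 * 0.99925028 * 0.55320125 - 9.8500 * 1.00000000 * 0.46166240 = 0.9252


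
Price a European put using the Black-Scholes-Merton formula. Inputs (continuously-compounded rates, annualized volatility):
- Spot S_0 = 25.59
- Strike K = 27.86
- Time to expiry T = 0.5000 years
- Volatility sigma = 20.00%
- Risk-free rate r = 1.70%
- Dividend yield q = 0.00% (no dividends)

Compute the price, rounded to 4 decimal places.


Answer: Price = 2.7307

Derivation:
d1 = (ln(S/K) + (r - q + 0.5*sigma^2) * T) / (sigma * sqrt(T)) = -0.47015755
d2 = d1 - sigma * sqrt(T) = -0.61157890
exp(-rT) = 0.99153602; exp(-qT) = 1.00000000
P = K * exp(-rT) * N(-d2) - S_0 * exp(-qT) * N(-d1)
N(-d1) = 0.68087877; N(-d2) = 0.72959180
P = 27.8600 * 0.99153602 * 0.72959180 - 25.5900 * 1.00000000 * 0.68087877 = 2.7307


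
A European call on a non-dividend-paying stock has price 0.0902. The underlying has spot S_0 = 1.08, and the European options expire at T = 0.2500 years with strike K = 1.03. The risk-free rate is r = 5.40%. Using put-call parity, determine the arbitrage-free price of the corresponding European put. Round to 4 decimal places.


Answer: Put price = 0.0264

Derivation:
Put-call parity: C - P = S_0 * exp(-qT) - K * exp(-rT).
S_0 * exp(-qT) = 1.0800 * 1.00000000 = 1.08000000
K * exp(-rT) = 1.0300 * 0.98659072 = 1.01618844
P = C - S*exp(-qT) + K*exp(-rT)
P = 0.0902 - 1.08000000 + 1.01618844 = 0.0264


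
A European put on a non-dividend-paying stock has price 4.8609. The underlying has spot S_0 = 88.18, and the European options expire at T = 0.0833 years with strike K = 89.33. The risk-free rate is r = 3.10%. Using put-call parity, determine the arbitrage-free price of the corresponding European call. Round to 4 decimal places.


Answer: Call price = 3.9413

Derivation:
Put-call parity: C - P = S_0 * exp(-qT) - K * exp(-rT).
S_0 * exp(-qT) = 88.1800 * 1.00000000 = 88.18000000
K * exp(-rT) = 89.3300 * 0.99742103 = 89.09962072
C = P + S*exp(-qT) - K*exp(-rT)
C = 4.8609 + 88.18000000 - 89.09962072 = 3.9413


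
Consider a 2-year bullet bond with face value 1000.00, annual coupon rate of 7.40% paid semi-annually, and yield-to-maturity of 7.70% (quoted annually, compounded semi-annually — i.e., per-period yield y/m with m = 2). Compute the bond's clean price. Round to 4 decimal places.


Coupon per period c = face * coupon_rate / m = 37.000000
Periods per year m = 2; per-period yield y/m = 0.038500
Number of cashflows N = 4
Cashflows (t years, CF_t, discount factor 1/(1+y/m)^(m*t), PV):
  t = 0.5000: CF_t = 37.000000, DF = 0.962927, PV = 35.628310
  t = 1.0000: CF_t = 37.000000, DF = 0.927229, PV = 34.307472
  t = 1.5000: CF_t = 37.000000, DF = 0.892854, PV = 33.035602
  t = 2.0000: CF_t = 1037.000000, DF = 0.859754, PV = 891.564470
Price P = sum_t PV_t = 994.535854

Answer: Price = 994.5359


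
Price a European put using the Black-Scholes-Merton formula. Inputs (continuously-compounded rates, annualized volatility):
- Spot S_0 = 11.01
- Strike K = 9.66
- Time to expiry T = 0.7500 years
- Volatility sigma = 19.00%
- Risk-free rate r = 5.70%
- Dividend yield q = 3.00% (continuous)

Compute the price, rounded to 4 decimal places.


d1 = (ln(S/K) + (r - q + 0.5*sigma^2) * T) / (sigma * sqrt(T)) = 1.00032195
d2 = d1 - sigma * sqrt(T) = 0.83577713
exp(-rT) = 0.95815090; exp(-qT) = 0.97775124
P = K * exp(-rT) * N(-d2) - S_0 * exp(-qT) * N(-d1)
N(-d1) = 0.15857736; N(-d2) = 0.20164015
P = 9.6600 * 0.95815090 * 0.20164015 - 11.0100 * 0.97775124 * 0.15857736 = 0.1592

Answer: Price = 0.1592


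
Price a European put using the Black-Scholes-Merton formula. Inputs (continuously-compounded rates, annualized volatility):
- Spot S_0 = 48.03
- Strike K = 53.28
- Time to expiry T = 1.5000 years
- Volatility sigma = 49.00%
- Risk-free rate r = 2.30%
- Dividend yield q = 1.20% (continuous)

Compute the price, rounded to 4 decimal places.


d1 = (ln(S/K) + (r - q + 0.5*sigma^2) * T) / (sigma * sqrt(T)) = 0.15470076
d2 = d1 - sigma * sqrt(T) = -0.44542423
exp(-rT) = 0.96608834; exp(-qT) = 0.98216103
P = K * exp(-rT) * N(-d2) - S_0 * exp(-qT) * N(-d1)
N(-d1) = 0.43852862; N(-d2) = 0.67199340
P = 53.2800 * 0.96608834 * 0.67199340 - 48.0300 * 0.98216103 * 0.43852862 = 13.9028

Answer: Price = 13.9028


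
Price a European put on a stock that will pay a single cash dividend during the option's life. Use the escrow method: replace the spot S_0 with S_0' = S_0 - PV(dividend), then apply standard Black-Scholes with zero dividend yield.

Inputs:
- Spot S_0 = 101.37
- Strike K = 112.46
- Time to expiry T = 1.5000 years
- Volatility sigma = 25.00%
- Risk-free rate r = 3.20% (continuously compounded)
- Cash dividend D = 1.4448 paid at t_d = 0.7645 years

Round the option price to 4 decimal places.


Answer: Price = 16.5407

Derivation:
PV(D) = D * exp(-r * t_d) = 1.4448 * 0.97583282 = 1.40988326
S_0' = S_0 - PV(D) = 101.3700 - 1.40988326 = 99.96011674
d1 = (ln(S_0'/K) + (r + sigma^2/2)*T) / (sigma*sqrt(T)) = -0.07495873
d2 = d1 - sigma*sqrt(T) = -0.38114494
exp(-rT) = 0.95313379
N(-d1) = 0.52987622; N(-d2) = 0.64845215
P = K * exp(-rT) * N(-d2) - S_0' * N(-d1) = 112.4600 * 0.95313379 * 0.64845215 - 99.96011674 * 0.52987622 = 16.5407


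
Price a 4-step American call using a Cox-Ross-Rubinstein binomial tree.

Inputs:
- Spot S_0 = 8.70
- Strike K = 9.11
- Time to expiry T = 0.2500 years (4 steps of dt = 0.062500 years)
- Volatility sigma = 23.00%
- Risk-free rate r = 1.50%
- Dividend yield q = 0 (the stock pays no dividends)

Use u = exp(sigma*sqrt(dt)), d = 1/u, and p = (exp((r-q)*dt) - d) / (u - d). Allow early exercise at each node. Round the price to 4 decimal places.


dt = T/N = 0.062500
u = exp(sigma*sqrt(dt)) = 1.059185; d = 1/u = 0.944122
p = (exp((r-q)*dt) - d) / (u - d) = 0.493780
Discount per step: exp(-r*dt) = 0.999063
Stock lattice S(k, i) with i counting down-moves:
  k=0: S(0,0) = 8.7000
  k=1: S(1,0) = 9.2149; S(1,1) = 8.2139
  k=2: S(2,0) = 9.7603; S(2,1) = 8.7000; S(2,2) = 7.7549
  k=3: S(3,0) = 10.3380; S(3,1) = 9.2149; S(3,2) = 8.2139; S(3,3) = 7.3216
  k=4: S(4,0) = 10.9498; S(4,1) = 9.7603; S(4,2) = 8.7000; S(4,3) = 7.7549; S(4,4) = 6.9124
Terminal payoffs V(N, i) = max(S_T - K, 0):
  V(4,0) = 1.839820; V(4,1) = 0.650299; V(4,2) = 0.000000; V(4,3) = 0.000000; V(4,4) = 0.000000
Backward induction: V(k, i) = exp(-r*dt) * [p * V(k+1, i) + (1-p) * V(k+1, i+1)]; then take max(V_cont, immediate exercise) for American.
  V(3,0) = exp(-r*dt) * [p*1.839820 + (1-p)*0.650299] = 1.236501; exercise = 1.227965; V(3,0) = max -> 1.236501
  V(3,1) = exp(-r*dt) * [p*0.650299 + (1-p)*0.000000] = 0.320804; exercise = 0.104912; V(3,1) = max -> 0.320804
  V(3,2) = exp(-r*dt) * [p*0.000000 + (1-p)*0.000000] = 0.000000; exercise = 0.000000; V(3,2) = max -> 0.000000
  V(3,3) = exp(-r*dt) * [p*0.000000 + (1-p)*0.000000] = 0.000000; exercise = 0.000000; V(3,3) = max -> 0.000000
  V(2,0) = exp(-r*dt) * [p*1.236501 + (1-p)*0.320804] = 0.772233; exercise = 0.650299; V(2,0) = max -> 0.772233
  V(2,1) = exp(-r*dt) * [p*0.320804 + (1-p)*0.000000] = 0.158258; exercise = 0.000000; V(2,1) = max -> 0.158258
  V(2,2) = exp(-r*dt) * [p*0.000000 + (1-p)*0.000000] = 0.000000; exercise = 0.000000; V(2,2) = max -> 0.000000
  V(1,0) = exp(-r*dt) * [p*0.772233 + (1-p)*0.158258] = 0.460995; exercise = 0.104912; V(1,0) = max -> 0.460995
  V(1,1) = exp(-r*dt) * [p*0.158258 + (1-p)*0.000000] = 0.078072; exercise = 0.000000; V(1,1) = max -> 0.078072
  V(0,0) = exp(-r*dt) * [p*0.460995 + (1-p)*0.078072] = 0.266901; exercise = 0.000000; V(0,0) = max -> 0.266901

Answer: Price = V(0,0) = 0.2669


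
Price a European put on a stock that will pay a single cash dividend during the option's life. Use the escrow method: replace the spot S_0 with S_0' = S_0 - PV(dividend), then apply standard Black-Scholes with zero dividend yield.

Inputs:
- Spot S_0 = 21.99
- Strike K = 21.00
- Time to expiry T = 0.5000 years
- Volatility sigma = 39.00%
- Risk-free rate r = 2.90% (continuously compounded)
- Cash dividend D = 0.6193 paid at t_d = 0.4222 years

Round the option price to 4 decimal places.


PV(D) = D * exp(-r * t_d) = 0.6193 * 0.98783085 = 0.61176365
S_0' = S_0 - PV(D) = 21.9900 - 0.61176365 = 21.37823635
d1 = (ln(S_0'/K) + (r + sigma^2/2)*T) / (sigma*sqrt(T)) = 0.25519656
d2 = d1 - sigma*sqrt(T) = -0.02057509
exp(-rT) = 0.98560462
N(-d1) = 0.39928565; N(-d2) = 0.50820769
P = K * exp(-rT) * N(-d2) - S_0' * N(-d1) = 21.0000 * 0.98560462 * 0.50820769 - 21.37823635 * 0.39928565 = 1.9827

Answer: Price = 1.9827


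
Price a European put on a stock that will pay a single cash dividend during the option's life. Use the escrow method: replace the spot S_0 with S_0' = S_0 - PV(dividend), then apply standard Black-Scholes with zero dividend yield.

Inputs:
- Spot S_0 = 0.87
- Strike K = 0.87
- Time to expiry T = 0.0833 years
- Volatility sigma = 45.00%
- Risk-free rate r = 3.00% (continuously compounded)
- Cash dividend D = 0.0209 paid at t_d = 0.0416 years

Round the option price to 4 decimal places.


Answer: Price = 0.0544

Derivation:
PV(D) = D * exp(-r * t_d) = 0.0209 * 0.99875278 = 0.02087393
S_0' = S_0 - PV(D) = 0.8700 - 0.02087393 = 0.84912607
d1 = (ln(S_0'/K) + (r + sigma^2/2)*T) / (sigma*sqrt(T)) = -0.10280756
d2 = d1 - sigma*sqrt(T) = -0.23268539
exp(-rT) = 0.99750412
N(-d1) = 0.54094215; N(-d2) = 0.59199714
P = K * exp(-rT) * N(-d2) - S_0' * N(-d1) = 0.8700 * 0.99750412 * 0.59199714 - 0.84912607 * 0.54094215 = 0.0544


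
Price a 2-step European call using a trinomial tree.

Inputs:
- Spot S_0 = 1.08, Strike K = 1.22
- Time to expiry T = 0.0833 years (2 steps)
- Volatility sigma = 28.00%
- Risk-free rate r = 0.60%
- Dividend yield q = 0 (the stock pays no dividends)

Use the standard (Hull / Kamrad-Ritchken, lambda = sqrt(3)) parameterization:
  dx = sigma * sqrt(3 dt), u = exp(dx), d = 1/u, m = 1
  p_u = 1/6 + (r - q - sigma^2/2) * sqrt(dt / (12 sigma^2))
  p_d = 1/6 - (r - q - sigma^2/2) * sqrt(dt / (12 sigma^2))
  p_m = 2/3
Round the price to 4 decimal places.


dt = T/N = 0.041650; dx = sigma*sqrt(3*dt) = 0.098975
u = exp(dx) = 1.104039; d = 1/u = 0.905765
p_u = 0.159681, p_m = 0.666667, p_d = 0.173652
Discount per step: exp(-r*dt) = 0.999750
Stock lattice S(k, j) with j the centered position index:
  k=0: S(0,+0) = 1.0800
  k=1: S(1,-1) = 0.9782; S(1,+0) = 1.0800; S(1,+1) = 1.1924
  k=2: S(2,-2) = 0.8860; S(2,-1) = 0.9782; S(2,+0) = 1.0800; S(2,+1) = 1.1924; S(2,+2) = 1.3164
Terminal payoffs V(N, j) = max(S_T - K, 0):
  V(2,-2) = 0.000000; V(2,-1) = 0.000000; V(2,+0) = 0.000000; V(2,+1) = 0.000000; V(2,+2) = 0.096414
Backward induction: V(k, j) = exp(-r*dt) * [p_u * V(k+1, j+1) + p_m * V(k+1, j) + p_d * V(k+1, j-1)]
  V(1,-1) = exp(-r*dt) * [p_u*0.000000 + p_m*0.000000 + p_d*0.000000] = 0.000000
  V(1,+0) = exp(-r*dt) * [p_u*0.000000 + p_m*0.000000 + p_d*0.000000] = 0.000000
  V(1,+1) = exp(-r*dt) * [p_u*0.096414 + p_m*0.000000 + p_d*0.000000] = 0.015392
  V(0,+0) = exp(-r*dt) * [p_u*0.015392 + p_m*0.000000 + p_d*0.000000] = 0.002457

Answer: Price = V(0,0) = 0.0025


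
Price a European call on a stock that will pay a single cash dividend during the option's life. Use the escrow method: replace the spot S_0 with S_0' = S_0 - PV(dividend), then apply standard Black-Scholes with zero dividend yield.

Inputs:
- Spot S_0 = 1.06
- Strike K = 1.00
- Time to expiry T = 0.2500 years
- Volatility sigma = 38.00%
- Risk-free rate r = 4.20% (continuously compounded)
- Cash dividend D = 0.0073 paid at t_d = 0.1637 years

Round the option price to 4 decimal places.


PV(D) = D * exp(-r * t_d) = 0.0073 * 0.99314818 = 0.00724998
S_0' = S_0 - PV(D) = 1.0600 - 0.00724998 = 1.05275002
d1 = (ln(S_0'/K) + (r + sigma^2/2)*T) / (sigma*sqrt(T)) = 0.42082003
d2 = d1 - sigma*sqrt(T) = 0.23082003
exp(-rT) = 0.98955493
N(d1) = 0.66305675; N(d2) = 0.59127269
C = S_0' * N(d1) - K * exp(-rT) * N(d2) = 1.05275002 * 0.66305675 - 1.0000 * 0.98955493 * 0.59127269 = 0.1129

Answer: Price = 0.1129


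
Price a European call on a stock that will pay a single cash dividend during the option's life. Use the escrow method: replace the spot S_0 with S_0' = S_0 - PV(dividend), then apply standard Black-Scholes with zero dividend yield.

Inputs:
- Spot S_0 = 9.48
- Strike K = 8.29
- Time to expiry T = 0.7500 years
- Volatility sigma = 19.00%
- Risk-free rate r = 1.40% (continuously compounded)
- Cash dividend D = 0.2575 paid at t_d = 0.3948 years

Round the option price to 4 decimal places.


PV(D) = D * exp(-r * t_d) = 0.2575 * 0.99448805 = 0.25608067
S_0' = S_0 - PV(D) = 9.4800 - 0.25608067 = 9.22391933
d1 = (ln(S_0'/K) + (r + sigma^2/2)*T) / (sigma*sqrt(T)) = 0.79484461
d2 = d1 - sigma*sqrt(T) = 0.63029978
exp(-rT) = 0.98955493
N(d1) = 0.78664805; N(d2) = 0.73575077
C = S_0' * N(d1) - K * exp(-rT) * N(d2) = 9.22391933 * 0.78664805 - 8.2900 * 0.98955493 * 0.73575077 = 1.2203

Answer: Price = 1.2203


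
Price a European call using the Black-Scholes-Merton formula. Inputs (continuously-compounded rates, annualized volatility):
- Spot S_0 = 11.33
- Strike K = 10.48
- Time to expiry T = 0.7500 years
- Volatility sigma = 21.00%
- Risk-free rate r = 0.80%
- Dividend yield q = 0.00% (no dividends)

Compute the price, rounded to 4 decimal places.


Answer: Price = 1.3264

Derivation:
d1 = (ln(S/K) + (r - q + 0.5*sigma^2) * T) / (sigma * sqrt(T)) = 0.55273258
d2 = d1 - sigma * sqrt(T) = 0.37086725
exp(-rT) = 0.99401796; exp(-qT) = 1.00000000
C = S_0 * exp(-qT) * N(d1) - K * exp(-rT) * N(d2)
N(d1) = 0.70977673; N(d2) = 0.64463179
C = 11.3300 * 1.00000000 * 0.70977673 - 10.4800 * 0.99401796 * 0.64463179 = 1.3264


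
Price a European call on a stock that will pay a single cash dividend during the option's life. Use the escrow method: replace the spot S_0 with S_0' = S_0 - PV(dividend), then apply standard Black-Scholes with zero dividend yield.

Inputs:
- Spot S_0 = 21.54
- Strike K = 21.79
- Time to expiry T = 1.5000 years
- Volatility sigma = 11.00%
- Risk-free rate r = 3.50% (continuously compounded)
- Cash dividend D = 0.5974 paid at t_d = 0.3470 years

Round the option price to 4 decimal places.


PV(D) = D * exp(-r * t_d) = 0.5974 * 0.98792845 = 0.59018846
S_0' = S_0 - PV(D) = 21.5400 - 0.59018846 = 20.94981154
d1 = (ln(S_0'/K) + (r + sigma^2/2)*T) / (sigma*sqrt(T)) = 0.16518098
d2 = d1 - sigma*sqrt(T) = 0.03045905
exp(-rT) = 0.94885432
N(d1) = 0.56559923; N(d2) = 0.51214952
C = S_0' * N(d1) - K * exp(-rT) * N(d2) = 20.94981154 * 0.56559923 - 21.7900 * 0.94885432 * 0.51214952 = 1.2602

Answer: Price = 1.2602


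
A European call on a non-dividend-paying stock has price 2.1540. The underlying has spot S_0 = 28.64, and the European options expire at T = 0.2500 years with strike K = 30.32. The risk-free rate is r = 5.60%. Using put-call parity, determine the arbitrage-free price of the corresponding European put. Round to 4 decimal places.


Answer: Put price = 3.4125

Derivation:
Put-call parity: C - P = S_0 * exp(-qT) - K * exp(-rT).
S_0 * exp(-qT) = 28.6400 * 1.00000000 = 28.64000000
K * exp(-rT) = 30.3200 * 0.98609754 = 29.89847754
P = C - S*exp(-qT) + K*exp(-rT)
P = 2.1540 - 28.64000000 + 29.89847754 = 3.4125
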